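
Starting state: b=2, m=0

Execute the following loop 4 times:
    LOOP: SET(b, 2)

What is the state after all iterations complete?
b=2, m=0

Iteration trace:
Start: b=2, m=0
After iteration 1: b=2, m=0
After iteration 2: b=2, m=0
After iteration 3: b=2, m=0
After iteration 4: b=2, m=0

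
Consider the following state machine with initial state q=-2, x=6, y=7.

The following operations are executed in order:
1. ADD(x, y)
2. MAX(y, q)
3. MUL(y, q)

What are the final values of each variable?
{q: -2, x: 13, y: -14}

Step-by-step execution:
Initial: q=-2, x=6, y=7
After step 1 (ADD(x, y)): q=-2, x=13, y=7
After step 2 (MAX(y, q)): q=-2, x=13, y=7
After step 3 (MUL(y, q)): q=-2, x=13, y=-14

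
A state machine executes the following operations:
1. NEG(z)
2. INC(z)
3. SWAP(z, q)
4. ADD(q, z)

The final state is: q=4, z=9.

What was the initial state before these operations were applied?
q=9, z=6

Working backwards:
Final state: q=4, z=9
Before step 4 (ADD(q, z)): q=-5, z=9
Before step 3 (SWAP(z, q)): q=9, z=-5
Before step 2 (INC(z)): q=9, z=-6
Before step 1 (NEG(z)): q=9, z=6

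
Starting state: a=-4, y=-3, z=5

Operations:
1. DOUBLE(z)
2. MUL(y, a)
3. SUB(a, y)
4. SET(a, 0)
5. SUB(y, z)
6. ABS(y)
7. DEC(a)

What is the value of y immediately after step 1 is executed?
y = -3

Tracing y through execution:
Initial: y = -3
After step 1 (DOUBLE(z)): y = -3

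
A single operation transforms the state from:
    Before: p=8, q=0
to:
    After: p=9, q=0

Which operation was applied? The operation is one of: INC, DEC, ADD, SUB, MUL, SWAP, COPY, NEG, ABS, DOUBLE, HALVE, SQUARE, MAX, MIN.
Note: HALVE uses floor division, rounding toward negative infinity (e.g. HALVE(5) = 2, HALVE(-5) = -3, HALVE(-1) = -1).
INC(p)

Analyzing the change:
Before: p=8, q=0
After: p=9, q=0
Variable p changed from 8 to 9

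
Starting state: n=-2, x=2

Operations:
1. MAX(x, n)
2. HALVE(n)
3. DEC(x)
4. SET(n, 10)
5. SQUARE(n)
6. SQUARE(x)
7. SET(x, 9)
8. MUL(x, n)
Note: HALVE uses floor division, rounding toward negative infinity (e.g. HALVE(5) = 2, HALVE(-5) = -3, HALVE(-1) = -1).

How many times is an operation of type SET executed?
2

Counting SET operations:
Step 4: SET(n, 10) ← SET
Step 7: SET(x, 9) ← SET
Total: 2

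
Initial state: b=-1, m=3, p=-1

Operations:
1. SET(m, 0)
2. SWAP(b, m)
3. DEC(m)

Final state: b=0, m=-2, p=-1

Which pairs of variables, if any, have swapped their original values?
None

Comparing initial and final values:
b: -1 → 0
p: -1 → -1
m: 3 → -2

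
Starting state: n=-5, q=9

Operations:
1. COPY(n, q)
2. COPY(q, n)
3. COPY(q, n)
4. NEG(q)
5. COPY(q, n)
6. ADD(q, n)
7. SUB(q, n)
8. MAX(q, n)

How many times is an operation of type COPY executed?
4

Counting COPY operations:
Step 1: COPY(n, q) ← COPY
Step 2: COPY(q, n) ← COPY
Step 3: COPY(q, n) ← COPY
Step 5: COPY(q, n) ← COPY
Total: 4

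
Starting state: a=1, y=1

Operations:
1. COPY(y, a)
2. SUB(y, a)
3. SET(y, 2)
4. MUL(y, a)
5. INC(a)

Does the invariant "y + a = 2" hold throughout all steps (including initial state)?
No, violated after step 2

The invariant is violated after step 2.

State at each step:
Initial: a=1, y=1
After step 1: a=1, y=1
After step 2: a=1, y=0
After step 3: a=1, y=2
After step 4: a=1, y=2
After step 5: a=2, y=2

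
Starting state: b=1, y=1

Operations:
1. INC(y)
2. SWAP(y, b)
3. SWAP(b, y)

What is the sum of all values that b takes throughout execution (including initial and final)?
5

Values of b at each step:
Initial: b = 1
After step 1: b = 1
After step 2: b = 2
After step 3: b = 1
Sum = 1 + 1 + 2 + 1 = 5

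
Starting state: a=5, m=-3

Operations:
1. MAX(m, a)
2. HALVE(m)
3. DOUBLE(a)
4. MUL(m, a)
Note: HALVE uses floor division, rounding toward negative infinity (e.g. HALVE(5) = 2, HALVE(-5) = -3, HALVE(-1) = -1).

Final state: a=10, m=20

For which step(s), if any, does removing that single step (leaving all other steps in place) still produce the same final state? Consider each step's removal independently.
None - removing any single step changes the final result

Testing removal of each single step:
Without step 1: final = a=10, m=-20 (different)
Without step 2: final = a=10, m=50 (different)
Without step 3: final = a=5, m=10 (different)
Without step 4: final = a=10, m=2 (different)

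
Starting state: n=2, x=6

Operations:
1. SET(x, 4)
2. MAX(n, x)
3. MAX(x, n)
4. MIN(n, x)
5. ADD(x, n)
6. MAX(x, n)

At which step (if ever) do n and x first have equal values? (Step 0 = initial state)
Step 2

n and x first become equal after step 2.

Comparing values at each step:
Initial: n=2, x=6
After step 1: n=2, x=4
After step 2: n=4, x=4 ← equal!
After step 3: n=4, x=4 ← equal!
After step 4: n=4, x=4 ← equal!
After step 5: n=4, x=8
After step 6: n=4, x=8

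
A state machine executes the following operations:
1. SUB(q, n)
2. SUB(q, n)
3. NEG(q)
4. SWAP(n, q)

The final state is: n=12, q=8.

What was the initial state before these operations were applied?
n=8, q=4

Working backwards:
Final state: n=12, q=8
Before step 4 (SWAP(n, q)): n=8, q=12
Before step 3 (NEG(q)): n=8, q=-12
Before step 2 (SUB(q, n)): n=8, q=-4
Before step 1 (SUB(q, n)): n=8, q=4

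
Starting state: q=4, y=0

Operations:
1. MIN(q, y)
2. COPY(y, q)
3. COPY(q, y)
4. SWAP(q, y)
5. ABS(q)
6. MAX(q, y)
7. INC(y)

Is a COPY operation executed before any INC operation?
Yes

First COPY: step 2
First INC: step 7
Since 2 < 7, COPY comes first.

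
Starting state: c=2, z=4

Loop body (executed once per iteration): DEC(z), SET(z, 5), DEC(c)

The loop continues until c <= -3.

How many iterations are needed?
5

Tracing iterations:
Initial: c=2, z=4
After iteration 1: c=1, z=5
After iteration 2: c=0, z=5
After iteration 3: c=-1, z=5
After iteration 4: c=-2, z=5
After iteration 5: c=-3, z=5
c <= -3 now holds, so the loop exits after 5 iterations.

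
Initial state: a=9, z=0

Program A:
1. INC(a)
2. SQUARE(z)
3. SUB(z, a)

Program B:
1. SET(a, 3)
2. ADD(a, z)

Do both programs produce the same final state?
No

Program A final state: a=10, z=-10
Program B final state: a=3, z=0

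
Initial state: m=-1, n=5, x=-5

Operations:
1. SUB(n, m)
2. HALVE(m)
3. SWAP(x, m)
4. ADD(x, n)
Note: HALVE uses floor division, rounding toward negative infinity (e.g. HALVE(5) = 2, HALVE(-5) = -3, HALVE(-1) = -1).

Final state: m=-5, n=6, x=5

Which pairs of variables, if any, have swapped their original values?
None

Comparing initial and final values:
m: -1 → -5
n: 5 → 6
x: -5 → 5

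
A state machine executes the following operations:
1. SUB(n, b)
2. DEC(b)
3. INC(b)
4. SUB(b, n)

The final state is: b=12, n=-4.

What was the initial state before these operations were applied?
b=8, n=4

Working backwards:
Final state: b=12, n=-4
Before step 4 (SUB(b, n)): b=8, n=-4
Before step 3 (INC(b)): b=7, n=-4
Before step 2 (DEC(b)): b=8, n=-4
Before step 1 (SUB(n, b)): b=8, n=4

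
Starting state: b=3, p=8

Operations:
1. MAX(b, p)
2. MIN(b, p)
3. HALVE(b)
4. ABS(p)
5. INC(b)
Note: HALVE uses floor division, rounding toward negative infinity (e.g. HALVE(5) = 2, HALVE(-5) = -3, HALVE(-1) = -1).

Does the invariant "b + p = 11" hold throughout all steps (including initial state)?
No, violated after step 1

The invariant is violated after step 1.

State at each step:
Initial: b=3, p=8
After step 1: b=8, p=8
After step 2: b=8, p=8
After step 3: b=4, p=8
After step 4: b=4, p=8
After step 5: b=5, p=8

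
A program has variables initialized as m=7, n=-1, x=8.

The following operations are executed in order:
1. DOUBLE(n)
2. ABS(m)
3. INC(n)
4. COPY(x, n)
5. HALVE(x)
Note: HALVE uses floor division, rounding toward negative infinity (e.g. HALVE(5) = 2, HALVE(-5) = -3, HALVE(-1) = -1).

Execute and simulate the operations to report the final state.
{m: 7, n: -1, x: -1}

Step-by-step execution:
Initial: m=7, n=-1, x=8
After step 1 (DOUBLE(n)): m=7, n=-2, x=8
After step 2 (ABS(m)): m=7, n=-2, x=8
After step 3 (INC(n)): m=7, n=-1, x=8
After step 4 (COPY(x, n)): m=7, n=-1, x=-1
After step 5 (HALVE(x)): m=7, n=-1, x=-1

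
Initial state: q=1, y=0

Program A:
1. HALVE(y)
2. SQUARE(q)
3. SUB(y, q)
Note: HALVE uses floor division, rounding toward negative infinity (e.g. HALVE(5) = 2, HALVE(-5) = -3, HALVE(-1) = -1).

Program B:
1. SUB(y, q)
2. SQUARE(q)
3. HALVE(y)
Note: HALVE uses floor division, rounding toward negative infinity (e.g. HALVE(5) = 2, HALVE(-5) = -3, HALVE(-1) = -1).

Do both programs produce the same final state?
Yes

Program A final state: q=1, y=-1
Program B final state: q=1, y=-1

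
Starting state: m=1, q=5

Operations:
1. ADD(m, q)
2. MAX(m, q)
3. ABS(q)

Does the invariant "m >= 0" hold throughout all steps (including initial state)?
Yes

The invariant holds at every step.

State at each step:
Initial: m=1, q=5
After step 1: m=6, q=5
After step 2: m=6, q=5
After step 3: m=6, q=5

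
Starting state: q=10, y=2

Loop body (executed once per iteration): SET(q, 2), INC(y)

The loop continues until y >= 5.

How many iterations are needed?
3

Tracing iterations:
Initial: q=10, y=2
After iteration 1: q=2, y=3
After iteration 2: q=2, y=4
After iteration 3: q=2, y=5
y >= 5 now holds, so the loop exits after 3 iterations.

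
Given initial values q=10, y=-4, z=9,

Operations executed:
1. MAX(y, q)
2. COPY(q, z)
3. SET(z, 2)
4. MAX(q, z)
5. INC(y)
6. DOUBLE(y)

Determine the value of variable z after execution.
z = 2

Tracing execution:
Step 1: MAX(y, q) → z = 9
Step 2: COPY(q, z) → z = 9
Step 3: SET(z, 2) → z = 2
Step 4: MAX(q, z) → z = 2
Step 5: INC(y) → z = 2
Step 6: DOUBLE(y) → z = 2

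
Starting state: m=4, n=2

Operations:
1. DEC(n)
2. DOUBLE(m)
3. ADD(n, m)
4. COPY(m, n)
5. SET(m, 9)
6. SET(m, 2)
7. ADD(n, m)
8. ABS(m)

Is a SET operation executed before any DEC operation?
No

First SET: step 5
First DEC: step 1
Since 5 > 1, DEC comes first.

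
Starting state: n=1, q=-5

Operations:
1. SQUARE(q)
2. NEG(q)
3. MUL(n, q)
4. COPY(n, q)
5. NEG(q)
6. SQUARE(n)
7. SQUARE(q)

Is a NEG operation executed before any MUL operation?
Yes

First NEG: step 2
First MUL: step 3
Since 2 < 3, NEG comes first.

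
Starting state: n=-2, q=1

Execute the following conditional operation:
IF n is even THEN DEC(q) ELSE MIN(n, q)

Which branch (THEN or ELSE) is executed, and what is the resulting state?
Branch: THEN, Final state: n=-2, q=0

Evaluating condition: n is even
Condition is True, so THEN branch executes
After DEC(q): n=-2, q=0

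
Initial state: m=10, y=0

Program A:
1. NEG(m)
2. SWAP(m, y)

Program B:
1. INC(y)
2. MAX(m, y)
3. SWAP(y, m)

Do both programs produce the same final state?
No

Program A final state: m=0, y=-10
Program B final state: m=1, y=10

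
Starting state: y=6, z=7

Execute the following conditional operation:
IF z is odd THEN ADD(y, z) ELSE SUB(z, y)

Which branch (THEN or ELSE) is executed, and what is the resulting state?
Branch: THEN, Final state: y=13, z=7

Evaluating condition: z is odd
Condition is True, so THEN branch executes
After ADD(y, z): y=13, z=7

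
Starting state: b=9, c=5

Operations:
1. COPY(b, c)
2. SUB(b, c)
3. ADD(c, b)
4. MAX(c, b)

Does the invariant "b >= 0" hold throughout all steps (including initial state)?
Yes

The invariant holds at every step.

State at each step:
Initial: b=9, c=5
After step 1: b=5, c=5
After step 2: b=0, c=5
After step 3: b=0, c=5
After step 4: b=0, c=5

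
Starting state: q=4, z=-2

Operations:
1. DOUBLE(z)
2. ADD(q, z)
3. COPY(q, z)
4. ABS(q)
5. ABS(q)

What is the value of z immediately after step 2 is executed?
z = -4

Tracing z through execution:
Initial: z = -2
After step 1 (DOUBLE(z)): z = -4
After step 2 (ADD(q, z)): z = -4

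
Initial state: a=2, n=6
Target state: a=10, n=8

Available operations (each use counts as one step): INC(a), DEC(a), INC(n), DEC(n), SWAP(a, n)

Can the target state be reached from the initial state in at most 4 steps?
No

The target state cannot be reached within 4 steps.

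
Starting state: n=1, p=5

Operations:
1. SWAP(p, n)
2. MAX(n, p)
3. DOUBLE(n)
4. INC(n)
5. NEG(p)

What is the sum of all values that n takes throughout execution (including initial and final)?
43

Values of n at each step:
Initial: n = 1
After step 1: n = 5
After step 2: n = 5
After step 3: n = 10
After step 4: n = 11
After step 5: n = 11
Sum = 1 + 5 + 5 + 10 + 11 + 11 = 43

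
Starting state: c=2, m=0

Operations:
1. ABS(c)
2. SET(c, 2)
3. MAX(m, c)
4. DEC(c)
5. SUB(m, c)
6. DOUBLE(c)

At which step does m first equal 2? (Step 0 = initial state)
Step 3

Tracing m:
Initial: m = 0
After step 1: m = 0
After step 2: m = 0
After step 3: m = 2 ← first occurrence
After step 4: m = 2
After step 5: m = 1
After step 6: m = 1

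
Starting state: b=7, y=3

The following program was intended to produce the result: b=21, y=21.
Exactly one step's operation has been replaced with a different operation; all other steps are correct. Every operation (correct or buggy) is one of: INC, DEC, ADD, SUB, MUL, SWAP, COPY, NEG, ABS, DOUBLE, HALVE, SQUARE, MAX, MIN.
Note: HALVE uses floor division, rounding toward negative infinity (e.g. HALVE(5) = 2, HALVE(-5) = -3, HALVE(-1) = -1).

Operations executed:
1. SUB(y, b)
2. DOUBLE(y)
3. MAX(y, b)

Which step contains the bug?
Step 1

Trace with buggy code:
Initial: b=7, y=3
After step 1: b=7, y=-4
After step 2: b=7, y=-8
After step 3: b=7, y=7
Actual final b=7, y=7 ≠ expected b=21, y=21.
Step 1 is the only position where a single-operation replacement can produce the expected result.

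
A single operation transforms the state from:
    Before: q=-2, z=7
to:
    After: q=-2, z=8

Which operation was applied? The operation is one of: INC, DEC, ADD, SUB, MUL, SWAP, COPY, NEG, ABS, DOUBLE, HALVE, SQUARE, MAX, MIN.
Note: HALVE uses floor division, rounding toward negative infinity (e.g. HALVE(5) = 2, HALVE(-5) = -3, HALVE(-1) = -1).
INC(z)

Analyzing the change:
Before: q=-2, z=7
After: q=-2, z=8
Variable z changed from 7 to 8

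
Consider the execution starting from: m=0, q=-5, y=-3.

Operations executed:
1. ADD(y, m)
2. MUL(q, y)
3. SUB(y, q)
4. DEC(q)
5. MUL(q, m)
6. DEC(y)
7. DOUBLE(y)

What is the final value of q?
q = 0

Tracing execution:
Step 1: ADD(y, m) → q = -5
Step 2: MUL(q, y) → q = 15
Step 3: SUB(y, q) → q = 15
Step 4: DEC(q) → q = 14
Step 5: MUL(q, m) → q = 0
Step 6: DEC(y) → q = 0
Step 7: DOUBLE(y) → q = 0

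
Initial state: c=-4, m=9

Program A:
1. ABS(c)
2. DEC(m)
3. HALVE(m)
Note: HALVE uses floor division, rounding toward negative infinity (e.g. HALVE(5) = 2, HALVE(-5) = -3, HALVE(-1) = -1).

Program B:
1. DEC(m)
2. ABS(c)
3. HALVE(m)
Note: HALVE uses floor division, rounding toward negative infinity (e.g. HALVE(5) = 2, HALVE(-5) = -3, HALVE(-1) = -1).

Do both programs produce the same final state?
Yes

Program A final state: c=4, m=4
Program B final state: c=4, m=4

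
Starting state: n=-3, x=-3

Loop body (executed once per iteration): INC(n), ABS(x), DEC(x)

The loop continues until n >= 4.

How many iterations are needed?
7

Tracing iterations:
Initial: n=-3, x=-3
After iteration 1: n=-2, x=2
After iteration 2: n=-1, x=1
After iteration 3: n=0, x=0
After iteration 4: n=1, x=-1
After iteration 5: n=2, x=0
After iteration 6: n=3, x=-1
After iteration 7: n=4, x=0
n >= 4 now holds, so the loop exits after 7 iterations.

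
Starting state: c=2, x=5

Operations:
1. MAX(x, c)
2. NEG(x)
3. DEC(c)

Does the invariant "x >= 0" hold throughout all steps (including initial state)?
No, violated after step 2

The invariant is violated after step 2.

State at each step:
Initial: c=2, x=5
After step 1: c=2, x=5
After step 2: c=2, x=-5
After step 3: c=1, x=-5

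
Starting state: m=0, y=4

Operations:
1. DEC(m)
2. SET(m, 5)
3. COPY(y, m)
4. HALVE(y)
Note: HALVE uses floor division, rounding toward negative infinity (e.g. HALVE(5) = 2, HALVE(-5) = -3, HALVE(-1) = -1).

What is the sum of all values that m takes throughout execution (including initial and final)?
14

Values of m at each step:
Initial: m = 0
After step 1: m = -1
After step 2: m = 5
After step 3: m = 5
After step 4: m = 5
Sum = 0 + -1 + 5 + 5 + 5 = 14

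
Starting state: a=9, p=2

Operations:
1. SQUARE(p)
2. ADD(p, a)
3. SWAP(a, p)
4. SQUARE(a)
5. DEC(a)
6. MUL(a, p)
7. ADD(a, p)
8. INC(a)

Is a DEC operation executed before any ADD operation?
No

First DEC: step 5
First ADD: step 2
Since 5 > 2, ADD comes first.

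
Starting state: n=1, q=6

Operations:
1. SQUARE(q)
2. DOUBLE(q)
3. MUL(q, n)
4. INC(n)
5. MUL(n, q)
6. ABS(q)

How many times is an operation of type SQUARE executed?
1

Counting SQUARE operations:
Step 1: SQUARE(q) ← SQUARE
Total: 1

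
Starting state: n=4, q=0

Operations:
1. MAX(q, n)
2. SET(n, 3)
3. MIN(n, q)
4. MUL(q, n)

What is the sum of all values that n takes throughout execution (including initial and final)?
17

Values of n at each step:
Initial: n = 4
After step 1: n = 4
After step 2: n = 3
After step 3: n = 3
After step 4: n = 3
Sum = 4 + 4 + 3 + 3 + 3 = 17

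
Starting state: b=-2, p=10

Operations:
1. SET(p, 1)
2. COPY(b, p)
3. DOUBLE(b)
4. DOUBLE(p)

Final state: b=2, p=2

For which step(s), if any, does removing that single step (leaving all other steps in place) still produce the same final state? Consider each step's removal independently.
None - removing any single step changes the final result

Testing removal of each single step:
Without step 1: final = b=20, p=20 (different)
Without step 2: final = b=-4, p=2 (different)
Without step 3: final = b=1, p=2 (different)
Without step 4: final = b=2, p=1 (different)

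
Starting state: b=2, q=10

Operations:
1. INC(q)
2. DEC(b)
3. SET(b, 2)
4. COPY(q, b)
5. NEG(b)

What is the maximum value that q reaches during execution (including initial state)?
11

Values of q at each step:
Initial: q = 10
After step 1: q = 11 ← maximum
After step 2: q = 11
After step 3: q = 11
After step 4: q = 2
After step 5: q = 2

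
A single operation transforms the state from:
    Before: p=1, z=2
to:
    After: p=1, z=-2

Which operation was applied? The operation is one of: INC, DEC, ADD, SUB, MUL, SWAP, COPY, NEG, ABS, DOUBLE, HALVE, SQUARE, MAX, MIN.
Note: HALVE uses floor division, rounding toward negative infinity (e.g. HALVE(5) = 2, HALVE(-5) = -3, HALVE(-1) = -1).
NEG(z)

Analyzing the change:
Before: p=1, z=2
After: p=1, z=-2
Variable z changed from 2 to -2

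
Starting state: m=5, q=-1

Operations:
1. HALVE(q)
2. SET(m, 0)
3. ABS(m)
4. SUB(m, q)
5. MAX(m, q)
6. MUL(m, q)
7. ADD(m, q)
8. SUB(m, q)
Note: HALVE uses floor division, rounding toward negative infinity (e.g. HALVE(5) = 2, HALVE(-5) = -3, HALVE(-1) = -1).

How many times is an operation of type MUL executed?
1

Counting MUL operations:
Step 6: MUL(m, q) ← MUL
Total: 1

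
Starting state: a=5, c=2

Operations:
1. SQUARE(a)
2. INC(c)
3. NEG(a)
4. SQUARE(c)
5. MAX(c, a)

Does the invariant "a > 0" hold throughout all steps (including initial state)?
No, violated after step 3

The invariant is violated after step 3.

State at each step:
Initial: a=5, c=2
After step 1: a=25, c=2
After step 2: a=25, c=3
After step 3: a=-25, c=3
After step 4: a=-25, c=9
After step 5: a=-25, c=9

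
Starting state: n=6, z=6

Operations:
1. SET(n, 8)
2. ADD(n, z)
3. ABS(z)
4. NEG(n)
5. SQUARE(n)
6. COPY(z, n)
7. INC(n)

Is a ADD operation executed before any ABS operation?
Yes

First ADD: step 2
First ABS: step 3
Since 2 < 3, ADD comes first.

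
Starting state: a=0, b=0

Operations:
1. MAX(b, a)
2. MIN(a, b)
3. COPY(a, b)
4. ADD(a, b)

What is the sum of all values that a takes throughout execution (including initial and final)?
0

Values of a at each step:
Initial: a = 0
After step 1: a = 0
After step 2: a = 0
After step 3: a = 0
After step 4: a = 0
Sum = 0 + 0 + 0 + 0 + 0 = 0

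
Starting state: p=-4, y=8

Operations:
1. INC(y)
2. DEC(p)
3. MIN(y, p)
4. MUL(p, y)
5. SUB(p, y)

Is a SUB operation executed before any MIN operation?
No

First SUB: step 5
First MIN: step 3
Since 5 > 3, MIN comes first.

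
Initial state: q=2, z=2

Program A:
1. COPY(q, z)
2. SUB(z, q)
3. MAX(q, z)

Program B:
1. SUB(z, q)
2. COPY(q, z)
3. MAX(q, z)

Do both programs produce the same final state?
No

Program A final state: q=2, z=0
Program B final state: q=0, z=0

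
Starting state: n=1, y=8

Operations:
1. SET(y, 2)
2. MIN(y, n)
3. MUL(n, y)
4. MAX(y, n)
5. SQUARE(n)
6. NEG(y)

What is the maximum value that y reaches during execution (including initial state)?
8

Values of y at each step:
Initial: y = 8 ← maximum
After step 1: y = 2
After step 2: y = 1
After step 3: y = 1
After step 4: y = 1
After step 5: y = 1
After step 6: y = -1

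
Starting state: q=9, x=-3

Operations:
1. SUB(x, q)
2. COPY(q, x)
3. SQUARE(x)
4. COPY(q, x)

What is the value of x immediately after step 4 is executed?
x = 144

Tracing x through execution:
Initial: x = -3
After step 1 (SUB(x, q)): x = -12
After step 2 (COPY(q, x)): x = -12
After step 3 (SQUARE(x)): x = 144
After step 4 (COPY(q, x)): x = 144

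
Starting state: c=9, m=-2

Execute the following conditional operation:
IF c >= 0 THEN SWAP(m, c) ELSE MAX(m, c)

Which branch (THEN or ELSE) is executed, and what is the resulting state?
Branch: THEN, Final state: c=-2, m=9

Evaluating condition: c >= 0
c = 9
Condition is True, so THEN branch executes
After SWAP(m, c): c=-2, m=9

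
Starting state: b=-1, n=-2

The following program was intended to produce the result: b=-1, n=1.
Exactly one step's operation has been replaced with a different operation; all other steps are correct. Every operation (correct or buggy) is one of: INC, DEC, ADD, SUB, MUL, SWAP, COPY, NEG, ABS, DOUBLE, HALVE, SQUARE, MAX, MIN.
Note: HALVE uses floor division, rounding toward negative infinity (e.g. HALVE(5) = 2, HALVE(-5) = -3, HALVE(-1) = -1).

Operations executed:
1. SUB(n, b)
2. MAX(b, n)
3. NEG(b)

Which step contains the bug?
Step 3

Trace with buggy code:
Initial: b=-1, n=-2
After step 1: b=-1, n=-1
After step 2: b=-1, n=-1
After step 3: b=1, n=-1
Actual final b=1, n=-1 ≠ expected b=-1, n=1.
Step 3 is the only position where a single-operation replacement can produce the expected result.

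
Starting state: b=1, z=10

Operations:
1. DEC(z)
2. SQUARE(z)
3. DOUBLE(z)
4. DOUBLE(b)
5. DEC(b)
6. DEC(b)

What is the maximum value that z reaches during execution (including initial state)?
162

Values of z at each step:
Initial: z = 10
After step 1: z = 9
After step 2: z = 81
After step 3: z = 162 ← maximum
After step 4: z = 162
After step 5: z = 162
After step 6: z = 162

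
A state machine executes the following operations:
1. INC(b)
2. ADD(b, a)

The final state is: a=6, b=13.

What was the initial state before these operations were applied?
a=6, b=6

Working backwards:
Final state: a=6, b=13
Before step 2 (ADD(b, a)): a=6, b=7
Before step 1 (INC(b)): a=6, b=6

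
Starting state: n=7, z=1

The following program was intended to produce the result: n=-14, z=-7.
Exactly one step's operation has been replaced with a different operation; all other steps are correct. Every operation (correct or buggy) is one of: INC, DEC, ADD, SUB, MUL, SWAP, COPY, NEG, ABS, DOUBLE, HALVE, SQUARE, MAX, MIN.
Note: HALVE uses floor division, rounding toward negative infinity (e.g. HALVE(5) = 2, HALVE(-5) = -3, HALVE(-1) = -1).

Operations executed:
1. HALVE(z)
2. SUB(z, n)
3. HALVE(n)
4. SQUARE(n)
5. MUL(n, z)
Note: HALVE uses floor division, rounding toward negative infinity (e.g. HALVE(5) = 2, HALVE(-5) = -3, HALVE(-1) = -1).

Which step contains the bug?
Step 4

Trace with buggy code:
Initial: n=7, z=1
After step 1: n=7, z=0
After step 2: n=7, z=-7
After step 3: n=3, z=-7
After step 4: n=9, z=-7
After step 5: n=-63, z=-7
Actual final n=-63, z=-7 ≠ expected n=-14, z=-7.
Step 4 is the only position where a single-operation replacement can produce the expected result.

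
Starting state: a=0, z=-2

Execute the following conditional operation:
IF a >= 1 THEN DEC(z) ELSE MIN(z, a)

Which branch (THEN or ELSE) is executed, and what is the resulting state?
Branch: ELSE, Final state: a=0, z=-2

Evaluating condition: a >= 1
a = 0
Condition is False, so ELSE branch executes
After MIN(z, a): a=0, z=-2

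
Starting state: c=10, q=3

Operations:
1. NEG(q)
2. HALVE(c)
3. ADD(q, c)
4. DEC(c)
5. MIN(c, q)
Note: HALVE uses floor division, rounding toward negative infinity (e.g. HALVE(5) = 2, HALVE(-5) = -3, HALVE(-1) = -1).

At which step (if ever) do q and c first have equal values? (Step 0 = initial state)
Step 5

q and c first become equal after step 5.

Comparing values at each step:
Initial: q=3, c=10
After step 1: q=-3, c=10
After step 2: q=-3, c=5
After step 3: q=2, c=5
After step 4: q=2, c=4
After step 5: q=2, c=2 ← equal!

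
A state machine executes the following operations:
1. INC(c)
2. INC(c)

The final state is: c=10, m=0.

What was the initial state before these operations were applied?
c=8, m=0

Working backwards:
Final state: c=10, m=0
Before step 2 (INC(c)): c=9, m=0
Before step 1 (INC(c)): c=8, m=0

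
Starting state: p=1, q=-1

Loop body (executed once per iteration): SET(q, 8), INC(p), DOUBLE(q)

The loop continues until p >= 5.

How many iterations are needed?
4

Tracing iterations:
Initial: p=1, q=-1
After iteration 1: p=2, q=16
After iteration 2: p=3, q=16
After iteration 3: p=4, q=16
After iteration 4: p=5, q=16
p >= 5 now holds, so the loop exits after 4 iterations.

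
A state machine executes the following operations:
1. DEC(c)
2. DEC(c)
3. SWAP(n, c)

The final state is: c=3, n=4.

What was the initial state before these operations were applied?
c=6, n=3

Working backwards:
Final state: c=3, n=4
Before step 3 (SWAP(n, c)): c=4, n=3
Before step 2 (DEC(c)): c=5, n=3
Before step 1 (DEC(c)): c=6, n=3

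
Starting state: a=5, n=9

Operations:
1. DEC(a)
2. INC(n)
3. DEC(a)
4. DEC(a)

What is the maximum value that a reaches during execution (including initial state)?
5

Values of a at each step:
Initial: a = 5 ← maximum
After step 1: a = 4
After step 2: a = 4
After step 3: a = 3
After step 4: a = 2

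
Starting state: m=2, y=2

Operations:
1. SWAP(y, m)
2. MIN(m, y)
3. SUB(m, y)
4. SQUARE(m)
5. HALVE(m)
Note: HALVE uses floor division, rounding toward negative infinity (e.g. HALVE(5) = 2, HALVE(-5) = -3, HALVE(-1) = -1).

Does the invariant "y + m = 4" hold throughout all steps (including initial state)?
No, violated after step 3

The invariant is violated after step 3.

State at each step:
Initial: m=2, y=2
After step 1: m=2, y=2
After step 2: m=2, y=2
After step 3: m=0, y=2
After step 4: m=0, y=2
After step 5: m=0, y=2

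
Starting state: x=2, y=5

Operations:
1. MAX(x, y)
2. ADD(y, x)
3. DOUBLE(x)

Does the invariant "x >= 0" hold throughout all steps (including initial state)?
Yes

The invariant holds at every step.

State at each step:
Initial: x=2, y=5
After step 1: x=5, y=5
After step 2: x=5, y=10
After step 3: x=10, y=10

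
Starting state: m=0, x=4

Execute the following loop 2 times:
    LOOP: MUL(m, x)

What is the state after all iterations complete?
m=0, x=4

Iteration trace:
Start: m=0, x=4
After iteration 1: m=0, x=4
After iteration 2: m=0, x=4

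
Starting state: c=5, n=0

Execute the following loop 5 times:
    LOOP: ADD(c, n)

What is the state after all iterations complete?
c=5, n=0

Iteration trace:
Start: c=5, n=0
After iteration 1: c=5, n=0
After iteration 2: c=5, n=0
After iteration 3: c=5, n=0
After iteration 4: c=5, n=0
After iteration 5: c=5, n=0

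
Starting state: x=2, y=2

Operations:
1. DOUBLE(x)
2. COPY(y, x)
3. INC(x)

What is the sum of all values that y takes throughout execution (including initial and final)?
12

Values of y at each step:
Initial: y = 2
After step 1: y = 2
After step 2: y = 4
After step 3: y = 4
Sum = 2 + 2 + 4 + 4 = 12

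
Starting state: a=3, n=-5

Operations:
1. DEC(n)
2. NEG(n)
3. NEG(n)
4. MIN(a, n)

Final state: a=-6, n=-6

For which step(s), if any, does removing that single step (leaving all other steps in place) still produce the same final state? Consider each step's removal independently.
None - removing any single step changes the final result

Testing removal of each single step:
Without step 1: final = a=-5, n=-5 (different)
Without step 2: final = a=3, n=6 (different)
Without step 3: final = a=3, n=6 (different)
Without step 4: final = a=3, n=-6 (different)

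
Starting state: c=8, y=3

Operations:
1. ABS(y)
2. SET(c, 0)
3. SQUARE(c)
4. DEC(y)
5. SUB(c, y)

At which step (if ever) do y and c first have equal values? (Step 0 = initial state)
Never

y and c never become equal during execution.

Comparing values at each step:
Initial: y=3, c=8
After step 1: y=3, c=8
After step 2: y=3, c=0
After step 3: y=3, c=0
After step 4: y=2, c=0
After step 5: y=2, c=-2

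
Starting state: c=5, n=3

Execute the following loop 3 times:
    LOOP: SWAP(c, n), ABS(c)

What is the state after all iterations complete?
c=3, n=5

Iteration trace:
Start: c=5, n=3
After iteration 1: c=3, n=5
After iteration 2: c=5, n=3
After iteration 3: c=3, n=5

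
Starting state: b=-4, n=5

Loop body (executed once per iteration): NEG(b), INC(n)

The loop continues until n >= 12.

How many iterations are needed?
7

Tracing iterations:
Initial: b=-4, n=5
After iteration 1: b=4, n=6
After iteration 2: b=-4, n=7
After iteration 3: b=4, n=8
After iteration 4: b=-4, n=9
After iteration 5: b=4, n=10
After iteration 6: b=-4, n=11
After iteration 7: b=4, n=12
n >= 12 now holds, so the loop exits after 7 iterations.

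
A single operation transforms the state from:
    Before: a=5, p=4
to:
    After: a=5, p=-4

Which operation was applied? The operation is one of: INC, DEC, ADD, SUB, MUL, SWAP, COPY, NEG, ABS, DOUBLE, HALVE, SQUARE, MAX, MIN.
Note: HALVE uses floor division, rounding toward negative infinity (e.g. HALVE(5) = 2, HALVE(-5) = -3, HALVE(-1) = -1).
NEG(p)

Analyzing the change:
Before: a=5, p=4
After: a=5, p=-4
Variable p changed from 4 to -4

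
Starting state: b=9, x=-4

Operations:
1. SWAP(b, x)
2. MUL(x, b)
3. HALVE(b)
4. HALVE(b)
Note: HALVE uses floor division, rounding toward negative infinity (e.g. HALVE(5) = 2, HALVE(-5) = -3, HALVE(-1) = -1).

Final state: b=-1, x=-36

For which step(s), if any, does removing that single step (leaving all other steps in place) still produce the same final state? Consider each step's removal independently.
None - removing any single step changes the final result

Testing removal of each single step:
Without step 1: final = b=2, x=-36 (different)
Without step 2: final = b=-1, x=9 (different)
Without step 3: final = b=-2, x=-36 (different)
Without step 4: final = b=-2, x=-36 (different)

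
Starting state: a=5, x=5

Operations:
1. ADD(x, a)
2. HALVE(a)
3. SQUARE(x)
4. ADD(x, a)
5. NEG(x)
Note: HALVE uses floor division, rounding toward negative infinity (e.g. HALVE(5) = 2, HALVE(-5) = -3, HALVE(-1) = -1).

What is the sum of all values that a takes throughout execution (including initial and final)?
18

Values of a at each step:
Initial: a = 5
After step 1: a = 5
After step 2: a = 2
After step 3: a = 2
After step 4: a = 2
After step 5: a = 2
Sum = 5 + 5 + 2 + 2 + 2 + 2 = 18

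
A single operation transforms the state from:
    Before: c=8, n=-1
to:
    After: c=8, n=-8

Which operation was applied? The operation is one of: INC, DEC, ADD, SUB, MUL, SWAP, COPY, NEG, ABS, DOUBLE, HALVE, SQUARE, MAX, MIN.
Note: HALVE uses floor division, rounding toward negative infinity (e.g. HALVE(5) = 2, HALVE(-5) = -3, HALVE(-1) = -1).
MUL(n, c)

Analyzing the change:
Before: c=8, n=-1
After: c=8, n=-8
Variable n changed from -1 to -8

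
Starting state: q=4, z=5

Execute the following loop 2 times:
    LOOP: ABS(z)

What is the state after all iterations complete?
q=4, z=5

Iteration trace:
Start: q=4, z=5
After iteration 1: q=4, z=5
After iteration 2: q=4, z=5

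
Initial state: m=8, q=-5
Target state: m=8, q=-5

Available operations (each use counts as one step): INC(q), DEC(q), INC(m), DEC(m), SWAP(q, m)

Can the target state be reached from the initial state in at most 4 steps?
Yes

Path (0 steps): 0 steps (already at target)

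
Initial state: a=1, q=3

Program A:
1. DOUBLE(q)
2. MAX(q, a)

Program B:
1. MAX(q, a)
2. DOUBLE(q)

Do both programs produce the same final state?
Yes

Program A final state: a=1, q=6
Program B final state: a=1, q=6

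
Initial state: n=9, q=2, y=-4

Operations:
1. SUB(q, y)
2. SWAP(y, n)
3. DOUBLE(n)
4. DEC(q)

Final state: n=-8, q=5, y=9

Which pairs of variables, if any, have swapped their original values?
None

Comparing initial and final values:
y: -4 → 9
n: 9 → -8
q: 2 → 5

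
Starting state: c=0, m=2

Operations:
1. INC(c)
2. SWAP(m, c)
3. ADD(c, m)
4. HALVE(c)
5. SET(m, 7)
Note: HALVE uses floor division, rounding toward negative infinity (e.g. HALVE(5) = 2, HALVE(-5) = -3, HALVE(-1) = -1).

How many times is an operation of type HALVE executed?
1

Counting HALVE operations:
Step 4: HALVE(c) ← HALVE
Total: 1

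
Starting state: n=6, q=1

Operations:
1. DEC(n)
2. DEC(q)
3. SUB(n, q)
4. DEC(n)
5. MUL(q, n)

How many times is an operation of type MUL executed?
1

Counting MUL operations:
Step 5: MUL(q, n) ← MUL
Total: 1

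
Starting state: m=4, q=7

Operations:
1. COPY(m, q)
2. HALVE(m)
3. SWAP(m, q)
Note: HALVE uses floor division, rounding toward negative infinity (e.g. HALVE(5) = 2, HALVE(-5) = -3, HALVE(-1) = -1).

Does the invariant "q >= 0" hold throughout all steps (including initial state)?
Yes

The invariant holds at every step.

State at each step:
Initial: m=4, q=7
After step 1: m=7, q=7
After step 2: m=3, q=7
After step 3: m=7, q=3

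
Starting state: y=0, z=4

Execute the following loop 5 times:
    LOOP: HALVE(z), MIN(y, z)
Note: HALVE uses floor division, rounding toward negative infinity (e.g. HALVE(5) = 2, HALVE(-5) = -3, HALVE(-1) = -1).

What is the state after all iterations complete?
y=0, z=0

Iteration trace:
Start: y=0, z=4
After iteration 1: y=0, z=2
After iteration 2: y=0, z=1
After iteration 3: y=0, z=0
After iteration 4: y=0, z=0
After iteration 5: y=0, z=0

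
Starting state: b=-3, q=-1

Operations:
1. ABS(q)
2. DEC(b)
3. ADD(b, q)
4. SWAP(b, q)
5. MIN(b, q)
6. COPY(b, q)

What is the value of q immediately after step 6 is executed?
q = -3

Tracing q through execution:
Initial: q = -1
After step 1 (ABS(q)): q = 1
After step 2 (DEC(b)): q = 1
After step 3 (ADD(b, q)): q = 1
After step 4 (SWAP(b, q)): q = -3
After step 5 (MIN(b, q)): q = -3
After step 6 (COPY(b, q)): q = -3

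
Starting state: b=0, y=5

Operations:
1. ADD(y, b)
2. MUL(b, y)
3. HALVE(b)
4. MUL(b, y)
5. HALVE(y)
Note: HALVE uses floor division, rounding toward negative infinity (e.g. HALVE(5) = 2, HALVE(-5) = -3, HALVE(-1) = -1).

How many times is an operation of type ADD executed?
1

Counting ADD operations:
Step 1: ADD(y, b) ← ADD
Total: 1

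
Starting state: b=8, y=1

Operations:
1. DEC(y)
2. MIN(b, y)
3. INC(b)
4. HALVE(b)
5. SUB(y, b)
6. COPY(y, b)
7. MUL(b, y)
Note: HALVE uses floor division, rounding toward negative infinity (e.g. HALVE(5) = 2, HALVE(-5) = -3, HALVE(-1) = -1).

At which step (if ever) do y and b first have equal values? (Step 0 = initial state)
Step 2

y and b first become equal after step 2.

Comparing values at each step:
Initial: y=1, b=8
After step 1: y=0, b=8
After step 2: y=0, b=0 ← equal!
After step 3: y=0, b=1
After step 4: y=0, b=0 ← equal!
After step 5: y=0, b=0 ← equal!
After step 6: y=0, b=0 ← equal!
After step 7: y=0, b=0 ← equal!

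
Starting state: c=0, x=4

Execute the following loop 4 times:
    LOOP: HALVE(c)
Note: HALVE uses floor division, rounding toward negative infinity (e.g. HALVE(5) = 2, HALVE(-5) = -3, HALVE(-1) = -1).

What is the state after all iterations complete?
c=0, x=4

Iteration trace:
Start: c=0, x=4
After iteration 1: c=0, x=4
After iteration 2: c=0, x=4
After iteration 3: c=0, x=4
After iteration 4: c=0, x=4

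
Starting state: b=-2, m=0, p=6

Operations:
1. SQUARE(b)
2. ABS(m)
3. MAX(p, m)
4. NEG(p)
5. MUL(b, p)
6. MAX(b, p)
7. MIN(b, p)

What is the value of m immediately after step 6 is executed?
m = 0

Tracing m through execution:
Initial: m = 0
After step 1 (SQUARE(b)): m = 0
After step 2 (ABS(m)): m = 0
After step 3 (MAX(p, m)): m = 0
After step 4 (NEG(p)): m = 0
After step 5 (MUL(b, p)): m = 0
After step 6 (MAX(b, p)): m = 0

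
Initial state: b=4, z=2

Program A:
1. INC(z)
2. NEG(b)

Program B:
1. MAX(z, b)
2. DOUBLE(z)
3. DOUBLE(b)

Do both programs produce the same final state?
No

Program A final state: b=-4, z=3
Program B final state: b=8, z=8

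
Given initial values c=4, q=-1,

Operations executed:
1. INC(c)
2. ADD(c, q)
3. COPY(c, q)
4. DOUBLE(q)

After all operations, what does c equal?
c = -1

Tracing execution:
Step 1: INC(c) → c = 5
Step 2: ADD(c, q) → c = 4
Step 3: COPY(c, q) → c = -1
Step 4: DOUBLE(q) → c = -1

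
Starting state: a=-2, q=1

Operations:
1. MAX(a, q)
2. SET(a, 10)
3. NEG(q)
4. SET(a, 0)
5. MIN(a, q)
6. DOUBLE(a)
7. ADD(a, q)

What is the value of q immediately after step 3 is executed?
q = -1

Tracing q through execution:
Initial: q = 1
After step 1 (MAX(a, q)): q = 1
After step 2 (SET(a, 10)): q = 1
After step 3 (NEG(q)): q = -1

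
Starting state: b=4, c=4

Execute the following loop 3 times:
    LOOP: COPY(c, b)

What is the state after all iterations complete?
b=4, c=4

Iteration trace:
Start: b=4, c=4
After iteration 1: b=4, c=4
After iteration 2: b=4, c=4
After iteration 3: b=4, c=4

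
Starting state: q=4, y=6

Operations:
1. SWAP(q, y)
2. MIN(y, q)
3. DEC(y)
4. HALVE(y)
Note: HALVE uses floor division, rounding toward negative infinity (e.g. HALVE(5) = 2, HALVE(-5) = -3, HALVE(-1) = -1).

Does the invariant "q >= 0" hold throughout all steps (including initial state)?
Yes

The invariant holds at every step.

State at each step:
Initial: q=4, y=6
After step 1: q=6, y=4
After step 2: q=6, y=4
After step 3: q=6, y=3
After step 4: q=6, y=1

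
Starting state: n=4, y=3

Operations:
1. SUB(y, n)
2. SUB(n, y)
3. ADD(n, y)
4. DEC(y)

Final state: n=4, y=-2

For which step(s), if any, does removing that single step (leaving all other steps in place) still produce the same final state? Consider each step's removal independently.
None - removing any single step changes the final result

Testing removal of each single step:
Without step 1: final = n=4, y=2 (different)
Without step 2: final = n=3, y=-2 (different)
Without step 3: final = n=5, y=-2 (different)
Without step 4: final = n=4, y=-1 (different)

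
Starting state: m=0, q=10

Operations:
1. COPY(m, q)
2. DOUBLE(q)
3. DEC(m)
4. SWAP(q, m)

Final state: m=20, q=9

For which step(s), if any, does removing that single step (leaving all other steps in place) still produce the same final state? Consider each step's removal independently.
None - removing any single step changes the final result

Testing removal of each single step:
Without step 1: final = m=20, q=-1 (different)
Without step 2: final = m=10, q=9 (different)
Without step 3: final = m=20, q=10 (different)
Without step 4: final = m=9, q=20 (different)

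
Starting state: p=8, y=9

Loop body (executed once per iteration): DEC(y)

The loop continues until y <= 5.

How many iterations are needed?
4

Tracing iterations:
Initial: p=8, y=9
After iteration 1: p=8, y=8
After iteration 2: p=8, y=7
After iteration 3: p=8, y=6
After iteration 4: p=8, y=5
y <= 5 now holds, so the loop exits after 4 iterations.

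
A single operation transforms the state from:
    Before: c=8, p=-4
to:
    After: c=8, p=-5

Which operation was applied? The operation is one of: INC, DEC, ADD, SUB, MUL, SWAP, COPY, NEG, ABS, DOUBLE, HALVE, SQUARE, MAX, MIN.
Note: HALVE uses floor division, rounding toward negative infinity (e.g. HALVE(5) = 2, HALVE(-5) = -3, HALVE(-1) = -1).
DEC(p)

Analyzing the change:
Before: c=8, p=-4
After: c=8, p=-5
Variable p changed from -4 to -5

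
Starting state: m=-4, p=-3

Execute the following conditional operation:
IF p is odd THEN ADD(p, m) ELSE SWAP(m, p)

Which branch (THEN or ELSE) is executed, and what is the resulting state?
Branch: THEN, Final state: m=-4, p=-7

Evaluating condition: p is odd
Condition is True, so THEN branch executes
After ADD(p, m): m=-4, p=-7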